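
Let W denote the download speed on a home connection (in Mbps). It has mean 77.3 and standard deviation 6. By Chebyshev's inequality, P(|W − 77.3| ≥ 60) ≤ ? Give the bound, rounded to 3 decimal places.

0.010

Chebyshev: P(|W − μ| ≥ t) ≤ Var(W)/t².
Var(W) = σ² = 6² = 36.
Bound = 36 / 3600 = 0.0100.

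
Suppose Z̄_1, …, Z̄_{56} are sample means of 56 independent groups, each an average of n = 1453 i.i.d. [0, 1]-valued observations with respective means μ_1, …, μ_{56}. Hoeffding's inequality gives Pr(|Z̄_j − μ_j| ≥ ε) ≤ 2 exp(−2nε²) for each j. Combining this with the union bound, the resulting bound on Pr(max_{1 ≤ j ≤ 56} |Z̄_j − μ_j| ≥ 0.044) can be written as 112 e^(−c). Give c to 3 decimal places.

5.626

Union bound over the 56 events: Pr(max_{1 ≤ j ≤ 56} |Z̄_j − μ_j| ≥ 0.044) ≤ 56·2·exp(−2nε²) = 112 exp(−2·1453·0.044²).
So c = 2·1453·0.044² = 5.6260.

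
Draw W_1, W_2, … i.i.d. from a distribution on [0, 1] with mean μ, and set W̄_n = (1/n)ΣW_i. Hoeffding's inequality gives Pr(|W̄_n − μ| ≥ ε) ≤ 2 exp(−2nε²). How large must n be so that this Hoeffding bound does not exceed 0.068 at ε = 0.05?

Require 2·exp(−2nε²) ≤ 0.068, i.e. 2nε² ≥ ln(2/0.068) = 3.381395.
So n ≥ 3.381395 / (2·0.05²) = 676.279.
The smallest integer n is 677.

677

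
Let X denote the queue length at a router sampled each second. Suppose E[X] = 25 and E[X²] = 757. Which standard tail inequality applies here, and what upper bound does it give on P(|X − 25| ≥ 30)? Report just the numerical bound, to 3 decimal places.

The first two moments determine the variance, so Chebyshev's inequality is the sharpest standard bound available.
Var(X) = E[X²] − (E[X])² = 757 − 625 = 132.
Chebyshev's inequality: P(|X − μ| ≥ t) ≤ Var(X)/t² = 132/900 = 0.1467.

0.147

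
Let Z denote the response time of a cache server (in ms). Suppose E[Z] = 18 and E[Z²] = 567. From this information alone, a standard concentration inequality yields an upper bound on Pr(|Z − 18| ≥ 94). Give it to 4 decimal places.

The first two moments determine the variance, so Chebyshev's inequality is the sharpest standard bound available.
Var(Z) = E[Z²] − (E[Z])² = 567 − 324 = 243.
Chebyshev's inequality: Pr(|Z − μ| ≥ t) ≤ Var(Z)/t² = 243/8836 = 0.0275.

0.0275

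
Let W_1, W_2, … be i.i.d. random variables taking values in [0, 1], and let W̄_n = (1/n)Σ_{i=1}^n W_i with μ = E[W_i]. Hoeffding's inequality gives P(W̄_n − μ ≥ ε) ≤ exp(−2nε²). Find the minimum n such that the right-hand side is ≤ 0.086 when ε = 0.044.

Require exp(−2nε²) ≤ 0.086, i.e. 2nε² ≥ ln(1/0.086) = 2.453408.
So n ≥ 2.453408 / (2·0.044²) = 633.628.
The smallest integer n is 634.

634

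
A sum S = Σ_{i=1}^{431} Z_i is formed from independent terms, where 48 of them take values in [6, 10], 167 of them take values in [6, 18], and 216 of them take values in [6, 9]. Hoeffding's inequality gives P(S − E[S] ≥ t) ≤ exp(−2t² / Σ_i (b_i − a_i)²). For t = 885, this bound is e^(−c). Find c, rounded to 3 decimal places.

Σ(b_i − a_i)² = 48·4² + 167·12² + 216·3² = 26760.
c = 2t² / 26760 = 2·885² / 26760 = 58.5370.

58.537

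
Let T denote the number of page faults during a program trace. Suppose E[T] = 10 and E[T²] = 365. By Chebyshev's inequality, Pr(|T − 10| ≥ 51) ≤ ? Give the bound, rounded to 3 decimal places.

0.102

Var(T) = E[T²] − (E[T])² = 365 − 100 = 265.
Chebyshev's inequality: Pr(|T − μ| ≥ t) ≤ Var(T)/t² = 265/2601 = 0.1019.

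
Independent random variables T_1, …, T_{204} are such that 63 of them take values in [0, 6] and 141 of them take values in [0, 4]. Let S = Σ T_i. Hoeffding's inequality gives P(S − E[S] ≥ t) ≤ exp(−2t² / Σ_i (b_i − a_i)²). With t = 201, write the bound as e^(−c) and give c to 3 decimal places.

Σ(b_i − a_i)² = 63·6² + 141·4² = 4524.
c = 2t² / 4524 = 2·201² / 4524 = 17.8607.

17.861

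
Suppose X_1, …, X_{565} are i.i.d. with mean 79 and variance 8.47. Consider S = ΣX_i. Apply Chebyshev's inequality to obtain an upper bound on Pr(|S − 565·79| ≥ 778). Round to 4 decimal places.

0.0079

Var(S) = n·Var(X_i) = 565·8.47 = 4785.55.
Chebyshev: Pr(|S − 565·79| ≥ 778) ≤ Var(S)/778² = 4785.55/605284 = 0.0079.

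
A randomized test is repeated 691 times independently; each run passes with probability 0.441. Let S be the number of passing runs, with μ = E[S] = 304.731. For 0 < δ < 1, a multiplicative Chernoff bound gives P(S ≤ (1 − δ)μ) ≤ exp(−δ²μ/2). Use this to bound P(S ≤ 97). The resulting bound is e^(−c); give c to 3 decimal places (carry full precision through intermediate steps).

70.804

Write 97 = (1 − δ)μ, so δ = 1 − 97/304.731 = 0.6816865…
Then the exponent is δ²μ/2 = (μ − 97)²/(2μ) = 70.803706.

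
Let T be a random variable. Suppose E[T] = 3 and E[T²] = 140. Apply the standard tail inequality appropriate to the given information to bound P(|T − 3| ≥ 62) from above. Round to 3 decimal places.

0.034

The first two moments determine the variance, so Chebyshev's inequality is the sharpest standard bound available.
Var(T) = E[T²] − (E[T])² = 140 − 9 = 131.
Chebyshev's inequality: P(|T − μ| ≥ t) ≤ Var(T)/t² = 131/3844 = 0.0341.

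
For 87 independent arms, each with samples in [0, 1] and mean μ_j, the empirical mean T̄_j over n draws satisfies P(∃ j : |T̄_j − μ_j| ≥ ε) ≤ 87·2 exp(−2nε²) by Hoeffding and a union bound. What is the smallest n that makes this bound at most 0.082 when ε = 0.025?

Need 2·87·exp(−2nε²) ≤ 0.082, i.e. exp(−2nε²) ≤ 0.082/174.
So 2nε² ≥ ln(174/0.082) = 7.660091.
Hence n ≥ 7.660091/(2·0.025²) = 6128.073.
The smallest integer n is 6129.

6129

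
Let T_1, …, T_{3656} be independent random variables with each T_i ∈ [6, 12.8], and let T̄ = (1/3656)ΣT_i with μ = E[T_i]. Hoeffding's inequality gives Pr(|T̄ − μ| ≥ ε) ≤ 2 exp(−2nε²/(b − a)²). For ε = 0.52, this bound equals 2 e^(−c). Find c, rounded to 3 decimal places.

42.759

c = 2nε²/(b − a)² = 2·3656·0.52² / 6.8² = 42.7588.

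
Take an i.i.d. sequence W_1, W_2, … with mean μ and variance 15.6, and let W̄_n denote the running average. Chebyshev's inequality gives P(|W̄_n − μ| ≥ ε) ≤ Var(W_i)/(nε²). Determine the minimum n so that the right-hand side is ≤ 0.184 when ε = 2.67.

12

Require 15.6/(n·2.67²) ≤ 0.184, i.e. n ≥ 15.6/(0.184·2.67²) = 11.893.
The smallest integer n is 12.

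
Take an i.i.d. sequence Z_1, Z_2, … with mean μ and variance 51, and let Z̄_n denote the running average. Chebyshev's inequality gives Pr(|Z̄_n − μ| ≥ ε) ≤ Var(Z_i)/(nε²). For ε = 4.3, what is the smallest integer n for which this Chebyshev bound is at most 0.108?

Require 51/(n·4.3²) ≤ 0.108, i.e. n ≥ 51/(0.108·4.3²) = 25.539.
The smallest integer n is 26.

26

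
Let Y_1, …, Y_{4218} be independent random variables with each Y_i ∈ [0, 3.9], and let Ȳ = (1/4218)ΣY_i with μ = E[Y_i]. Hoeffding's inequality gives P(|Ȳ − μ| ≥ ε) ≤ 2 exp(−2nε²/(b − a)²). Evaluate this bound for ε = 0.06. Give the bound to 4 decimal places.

0.2716

Exponent: 2nε²/(b − a)² = 2·4218·0.06² / 3.9² = 1.99669.
Bound = 2·exp(−1.99669) = 0.27157.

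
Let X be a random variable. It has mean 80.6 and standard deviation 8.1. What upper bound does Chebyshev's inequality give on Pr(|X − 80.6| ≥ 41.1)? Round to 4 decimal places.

0.0388

Chebyshev: Pr(|X − μ| ≥ t) ≤ Var(X)/t².
Var(X) = σ² = 8.1² = 65.61.
Bound = 65.61 / 1689.21 = 0.0388.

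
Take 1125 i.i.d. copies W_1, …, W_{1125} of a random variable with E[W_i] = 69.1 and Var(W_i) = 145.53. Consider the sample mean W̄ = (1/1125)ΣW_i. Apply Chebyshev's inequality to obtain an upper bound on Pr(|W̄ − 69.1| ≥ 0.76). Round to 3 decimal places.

Var(W̄) = Var(W_i)/n = 145.53/1125 = 0.12936.
Chebyshev: Pr(|W̄ − 69.1| ≥ 0.76) ≤ Var(W̄)/(0.76)² = 145.53/(1125·0.76²) = 0.2240.

0.224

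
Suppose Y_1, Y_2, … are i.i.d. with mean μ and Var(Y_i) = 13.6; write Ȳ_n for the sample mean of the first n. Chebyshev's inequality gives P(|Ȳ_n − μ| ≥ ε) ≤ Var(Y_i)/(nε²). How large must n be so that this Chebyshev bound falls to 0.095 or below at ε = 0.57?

Require 13.6/(n·0.57²) ≤ 0.095, i.e. n ≥ 13.6/(0.095·0.57²) = 440.621.
The smallest integer n is 441.

441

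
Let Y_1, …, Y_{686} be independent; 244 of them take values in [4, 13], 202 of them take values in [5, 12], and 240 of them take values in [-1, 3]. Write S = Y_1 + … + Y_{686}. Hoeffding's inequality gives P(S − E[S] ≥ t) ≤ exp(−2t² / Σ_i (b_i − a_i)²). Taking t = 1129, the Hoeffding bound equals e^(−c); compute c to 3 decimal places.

76.093

Σ(b_i − a_i)² = 244·9² + 202·7² + 240·4² = 33502.
c = 2t² / 33502 = 2·1129² / 33502 = 76.0934.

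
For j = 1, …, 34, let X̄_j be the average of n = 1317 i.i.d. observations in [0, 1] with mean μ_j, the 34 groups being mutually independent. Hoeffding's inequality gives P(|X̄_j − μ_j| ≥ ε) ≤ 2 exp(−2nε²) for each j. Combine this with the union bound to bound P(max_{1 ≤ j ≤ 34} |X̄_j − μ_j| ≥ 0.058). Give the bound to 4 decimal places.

0.0096

Per-experiment Hoeffding bound: 2·exp(−2·1317·0.058²) = 2·exp(−8.86078) = 0.00028369.
Union bound over 34 events: 34·0.00028369 = 0.00965.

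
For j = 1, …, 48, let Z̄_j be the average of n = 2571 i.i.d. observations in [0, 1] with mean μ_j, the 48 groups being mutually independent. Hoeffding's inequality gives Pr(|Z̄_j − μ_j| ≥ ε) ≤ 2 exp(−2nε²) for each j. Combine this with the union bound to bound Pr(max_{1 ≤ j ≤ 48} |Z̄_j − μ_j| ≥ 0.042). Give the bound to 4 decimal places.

Per-experiment Hoeffding bound: 2·exp(−2·2571·0.042²) = 2·exp(−9.07049) = 0.00023002.
Union bound over 48 events: 48·0.00023002 = 0.01104.

0.0110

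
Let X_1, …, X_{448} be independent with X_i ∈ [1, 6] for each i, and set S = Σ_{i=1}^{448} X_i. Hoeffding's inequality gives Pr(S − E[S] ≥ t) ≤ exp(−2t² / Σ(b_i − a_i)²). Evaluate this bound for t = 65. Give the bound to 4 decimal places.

Σ(b_i − a_i)² = 448·(5)² = 11200.
Exponent = 2·65²/11200 = 0.7545.
Bound = exp(−0.7545) = 0.47026.

0.4703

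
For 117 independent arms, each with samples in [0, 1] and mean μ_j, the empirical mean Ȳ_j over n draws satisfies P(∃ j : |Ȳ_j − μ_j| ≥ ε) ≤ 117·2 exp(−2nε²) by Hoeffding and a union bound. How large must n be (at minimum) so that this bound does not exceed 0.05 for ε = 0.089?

Need 2·117·exp(−2nε²) ≤ 0.05, i.e. exp(−2nε²) ≤ 0.05/234.
So 2nε² ≥ ln(234/0.05) = 8.451053.
Hence n ≥ 8.451053/(2·0.089²) = 533.459.
The smallest integer n is 534.

534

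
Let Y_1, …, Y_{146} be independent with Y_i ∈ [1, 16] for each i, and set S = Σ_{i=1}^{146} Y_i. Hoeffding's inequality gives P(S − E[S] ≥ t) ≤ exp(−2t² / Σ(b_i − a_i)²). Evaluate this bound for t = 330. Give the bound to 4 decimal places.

Σ(b_i − a_i)² = 146·(15)² = 32850.
Exponent = 2·330²/32850 = 6.6301.
Bound = exp(−6.6301) = 0.00132.

0.0013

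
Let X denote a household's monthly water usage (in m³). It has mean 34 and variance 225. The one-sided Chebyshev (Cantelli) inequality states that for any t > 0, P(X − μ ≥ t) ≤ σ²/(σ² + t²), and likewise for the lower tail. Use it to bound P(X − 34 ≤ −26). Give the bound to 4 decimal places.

0.2497

Here σ² = 225 and t = 26, so σ² + t² = 901.
Cantelli's bound: 225/901 = 0.2497.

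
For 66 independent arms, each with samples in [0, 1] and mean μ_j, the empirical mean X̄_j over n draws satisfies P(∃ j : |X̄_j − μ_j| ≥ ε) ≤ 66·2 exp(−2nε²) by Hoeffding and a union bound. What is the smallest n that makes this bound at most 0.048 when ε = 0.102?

381

Need 2·66·exp(−2nε²) ≤ 0.048, i.e. exp(−2nε²) ≤ 0.048/132.
So 2nε² ≥ ln(132/0.048) = 7.919356.
Hence n ≥ 7.919356/(2·0.102²) = 380.592.
The smallest integer n is 381.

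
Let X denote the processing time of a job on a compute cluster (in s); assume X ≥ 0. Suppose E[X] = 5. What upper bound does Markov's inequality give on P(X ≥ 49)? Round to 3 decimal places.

Markov's inequality: for a non-negative random variable, P(X ≥ a) ≤ E[X]/a.
Here E[X] = 5 and a = 49, so the bound is 5/49 = 0.1020.

0.102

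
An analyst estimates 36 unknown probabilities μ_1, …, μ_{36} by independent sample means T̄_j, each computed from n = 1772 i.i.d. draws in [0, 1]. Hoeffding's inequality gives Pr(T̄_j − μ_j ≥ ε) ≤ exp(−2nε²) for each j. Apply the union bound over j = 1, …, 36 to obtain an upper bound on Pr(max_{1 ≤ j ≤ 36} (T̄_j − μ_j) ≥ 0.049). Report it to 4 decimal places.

Per-experiment Hoeffding bound: exp(−2·1772·0.049²) = exp(−8.50914) = 0.00020162.
Union bound over 36 events: 36·0.00020162 = 0.00726.

0.0073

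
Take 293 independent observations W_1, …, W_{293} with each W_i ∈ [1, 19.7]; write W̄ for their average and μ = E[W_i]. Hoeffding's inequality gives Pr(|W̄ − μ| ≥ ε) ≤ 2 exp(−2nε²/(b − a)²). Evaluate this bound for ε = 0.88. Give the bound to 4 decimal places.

Exponent: 2nε²/(b − a)² = 2·293·0.88² / 18.7² = 1.29772.
Bound = 2·exp(−1.29772) = 0.54631.

0.5463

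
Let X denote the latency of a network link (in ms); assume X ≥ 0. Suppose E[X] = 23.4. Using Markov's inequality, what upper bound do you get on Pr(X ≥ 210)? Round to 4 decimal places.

0.1114

Markov's inequality: for a non-negative random variable, Pr(X ≥ a) ≤ E[X]/a.
Here E[X] = 23.4 and a = 210, so the bound is 23.4/210 = 0.1114.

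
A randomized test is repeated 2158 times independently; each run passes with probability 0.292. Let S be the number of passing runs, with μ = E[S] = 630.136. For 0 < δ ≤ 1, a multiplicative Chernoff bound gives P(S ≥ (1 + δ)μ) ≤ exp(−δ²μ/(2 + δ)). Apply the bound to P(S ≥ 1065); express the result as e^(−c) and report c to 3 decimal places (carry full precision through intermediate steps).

Write 1065 = (1 + δ)μ, so δ = 1065/630.136 − 1 = 0.6901113…
Then the exponent is δ²μ/(2 + δ) = (1065 − μ)² / (μ·(2 + δ)) = 111.558423.

111.558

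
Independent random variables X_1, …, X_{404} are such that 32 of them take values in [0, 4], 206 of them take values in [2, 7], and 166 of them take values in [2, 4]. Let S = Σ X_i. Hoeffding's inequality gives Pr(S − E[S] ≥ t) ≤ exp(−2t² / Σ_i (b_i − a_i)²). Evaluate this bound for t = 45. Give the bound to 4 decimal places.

Σ(b_i − a_i)² = 32·4² + 206·5² + 166·2² = 6326.
Exponent = 2·45² / 6326 = 0.64021.
Bound = exp(−0.64021) = 0.52718.

0.5272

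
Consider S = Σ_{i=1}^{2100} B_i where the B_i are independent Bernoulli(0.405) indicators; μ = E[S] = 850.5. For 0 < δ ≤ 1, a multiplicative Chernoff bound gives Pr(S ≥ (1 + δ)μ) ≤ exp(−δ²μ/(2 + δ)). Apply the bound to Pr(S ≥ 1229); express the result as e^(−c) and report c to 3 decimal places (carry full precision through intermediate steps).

68.893

Write 1229 = (1 + δ)μ, so δ = 1229/850.5 − 1 = 0.4450323…
Then the exponent is δ²μ/(2 + δ) = (1229 − μ)² / (μ·(2 + δ)) = 68.892642.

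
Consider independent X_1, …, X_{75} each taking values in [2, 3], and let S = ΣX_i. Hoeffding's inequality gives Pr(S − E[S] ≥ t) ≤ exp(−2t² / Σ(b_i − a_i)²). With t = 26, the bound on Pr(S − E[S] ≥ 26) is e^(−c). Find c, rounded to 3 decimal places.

Σ(b_i − a_i)² = 75·(1)² = 75.
c = 2t²/75 = 2·26²/75 = 18.0267.

18.027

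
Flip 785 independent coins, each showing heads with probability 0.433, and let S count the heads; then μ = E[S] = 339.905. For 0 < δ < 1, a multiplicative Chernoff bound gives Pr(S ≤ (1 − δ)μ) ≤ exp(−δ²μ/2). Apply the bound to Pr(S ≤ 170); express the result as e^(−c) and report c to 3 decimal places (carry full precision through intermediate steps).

42.464

Write 170 = (1 − δ)μ, so δ = 1 − 170/339.905 = 0.4998603…
Then the exponent is δ²μ/2 = (μ − 170)²/(2μ) = 42.464378.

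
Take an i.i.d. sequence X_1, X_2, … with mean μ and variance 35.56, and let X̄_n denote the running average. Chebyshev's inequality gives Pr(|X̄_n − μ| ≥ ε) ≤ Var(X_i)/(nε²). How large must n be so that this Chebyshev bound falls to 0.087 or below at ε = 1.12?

326

Require 35.56/(n·1.12²) ≤ 0.087, i.e. n ≥ 35.56/(0.087·1.12²) = 325.842.
The smallest integer n is 326.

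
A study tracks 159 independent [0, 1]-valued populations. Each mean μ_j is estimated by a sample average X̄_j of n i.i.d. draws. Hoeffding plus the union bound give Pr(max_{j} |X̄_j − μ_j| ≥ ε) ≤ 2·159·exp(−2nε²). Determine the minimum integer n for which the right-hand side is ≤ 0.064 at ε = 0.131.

248

Need 2·159·exp(−2nε²) ≤ 0.064, i.e. exp(−2nε²) ≤ 0.064/318.
So 2nε² ≥ ln(318/0.064) = 8.510924.
Hence n ≥ 8.510924/(2·0.131²) = 247.973.
The smallest integer n is 248.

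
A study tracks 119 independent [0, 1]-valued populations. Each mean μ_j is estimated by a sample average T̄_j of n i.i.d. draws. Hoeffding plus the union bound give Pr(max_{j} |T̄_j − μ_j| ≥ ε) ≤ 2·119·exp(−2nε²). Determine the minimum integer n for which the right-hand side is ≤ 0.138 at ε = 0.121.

Need 2·119·exp(−2nε²) ≤ 0.138, i.e. exp(−2nε²) ≤ 0.138/238.
So 2nε² ≥ ln(238/0.138) = 7.452772.
Hence n ≥ 7.452772/(2·0.121²) = 254.517.
The smallest integer n is 255.

255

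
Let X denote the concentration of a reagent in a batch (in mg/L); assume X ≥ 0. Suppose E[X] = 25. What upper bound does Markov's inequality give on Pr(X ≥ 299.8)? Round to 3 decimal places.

Markov's inequality: for a non-negative random variable, Pr(X ≥ a) ≤ E[X]/a.
Here E[X] = 25 and a = 299.8, so the bound is 25/299.8 = 0.0834.

0.083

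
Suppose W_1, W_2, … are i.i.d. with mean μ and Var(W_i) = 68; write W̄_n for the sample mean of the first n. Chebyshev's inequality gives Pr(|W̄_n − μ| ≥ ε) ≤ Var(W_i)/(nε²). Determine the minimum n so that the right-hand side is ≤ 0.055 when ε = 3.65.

Require 68/(n·3.65²) ≤ 0.055, i.e. n ≥ 68/(0.055·3.65²) = 92.803.
The smallest integer n is 93.

93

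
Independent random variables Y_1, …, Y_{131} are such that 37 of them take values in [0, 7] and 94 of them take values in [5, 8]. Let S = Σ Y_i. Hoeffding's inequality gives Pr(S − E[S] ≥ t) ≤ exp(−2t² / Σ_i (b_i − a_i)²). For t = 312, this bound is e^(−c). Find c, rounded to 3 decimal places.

73.219

Σ(b_i − a_i)² = 37·7² + 94·3² = 2659.
c = 2t² / 2659 = 2·312² / 2659 = 73.2185.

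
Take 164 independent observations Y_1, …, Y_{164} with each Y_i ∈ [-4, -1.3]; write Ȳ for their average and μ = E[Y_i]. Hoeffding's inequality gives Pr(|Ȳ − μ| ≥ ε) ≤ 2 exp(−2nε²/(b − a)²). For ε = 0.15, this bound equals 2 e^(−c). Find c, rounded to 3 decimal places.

1.012

c = 2nε²/(b − a)² = 2·164·0.15² / 2.7² = 1.0123.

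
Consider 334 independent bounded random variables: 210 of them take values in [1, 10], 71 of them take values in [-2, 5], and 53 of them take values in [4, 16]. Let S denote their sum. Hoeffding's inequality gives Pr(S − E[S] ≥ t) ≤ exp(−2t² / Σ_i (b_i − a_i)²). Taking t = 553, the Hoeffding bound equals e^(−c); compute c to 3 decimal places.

Σ(b_i − a_i)² = 210·9² + 71·7² + 53·12² = 28121.
c = 2t² / 28121 = 2·553² / 28121 = 21.7495.

21.750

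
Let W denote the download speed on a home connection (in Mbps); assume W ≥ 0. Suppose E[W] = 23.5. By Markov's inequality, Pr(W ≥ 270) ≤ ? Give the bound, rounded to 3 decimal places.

Markov's inequality: for a non-negative random variable, Pr(W ≥ a) ≤ E[W]/a.
Here E[W] = 23.5 and a = 270, so the bound is 23.5/270 = 0.0870.

0.087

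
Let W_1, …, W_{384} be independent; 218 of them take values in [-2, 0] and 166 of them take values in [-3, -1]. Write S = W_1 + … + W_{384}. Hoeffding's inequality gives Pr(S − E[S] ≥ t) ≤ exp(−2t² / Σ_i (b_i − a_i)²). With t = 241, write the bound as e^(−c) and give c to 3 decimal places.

75.626

Σ(b_i − a_i)² = 218·2² + 166·2² = 1536.
c = 2t² / 1536 = 2·241² / 1536 = 75.6263.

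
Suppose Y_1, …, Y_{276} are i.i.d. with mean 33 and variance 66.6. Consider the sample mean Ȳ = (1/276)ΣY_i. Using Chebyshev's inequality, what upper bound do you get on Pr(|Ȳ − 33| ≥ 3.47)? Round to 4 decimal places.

0.0200

Var(Ȳ) = Var(Y_i)/n = 66.6/276 = 0.2413.
Chebyshev: Pr(|Ȳ − 33| ≥ 3.47) ≤ Var(Ȳ)/(3.47)² = 66.6/(276·3.47²) = 0.0200.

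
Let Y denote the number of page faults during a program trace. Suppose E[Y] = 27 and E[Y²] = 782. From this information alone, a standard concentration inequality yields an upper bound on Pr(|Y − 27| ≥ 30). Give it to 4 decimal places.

0.0589

The first two moments determine the variance, so Chebyshev's inequality is the sharpest standard bound available.
Var(Y) = E[Y²] − (E[Y])² = 782 − 729 = 53.
Chebyshev's inequality: Pr(|Y − μ| ≥ t) ≤ Var(Y)/t² = 53/900 = 0.0589.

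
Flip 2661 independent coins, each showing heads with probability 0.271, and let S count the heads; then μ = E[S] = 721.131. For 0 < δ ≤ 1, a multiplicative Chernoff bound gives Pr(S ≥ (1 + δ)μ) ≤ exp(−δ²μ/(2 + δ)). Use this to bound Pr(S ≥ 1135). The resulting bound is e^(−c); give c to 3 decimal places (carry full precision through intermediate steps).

Write 1135 = (1 + δ)μ, so δ = 1135/721.131 − 1 = 0.5739165…
Then the exponent is δ²μ/(2 + δ) = (1135 − μ)² / (μ·(2 + δ)) = 92.282037.

92.282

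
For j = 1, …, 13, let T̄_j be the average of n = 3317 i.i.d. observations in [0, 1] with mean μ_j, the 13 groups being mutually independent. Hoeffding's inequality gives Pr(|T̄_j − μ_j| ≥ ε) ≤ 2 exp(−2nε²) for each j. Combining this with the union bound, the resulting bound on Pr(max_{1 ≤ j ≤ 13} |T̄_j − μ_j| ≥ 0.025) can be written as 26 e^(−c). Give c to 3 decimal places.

4.146

Union bound over the 13 events: Pr(max_{1 ≤ j ≤ 13} |T̄_j − μ_j| ≥ 0.025) ≤ 13·2·exp(−2nε²) = 26 exp(−2·3317·0.025²).
So c = 2·3317·0.025² = 4.1463.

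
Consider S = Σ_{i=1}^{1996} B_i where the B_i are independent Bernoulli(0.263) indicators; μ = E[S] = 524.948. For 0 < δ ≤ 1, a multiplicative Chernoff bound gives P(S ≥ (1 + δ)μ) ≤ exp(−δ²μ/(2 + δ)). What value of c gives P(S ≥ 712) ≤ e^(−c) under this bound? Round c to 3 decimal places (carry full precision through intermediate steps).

28.286

Write 712 = (1 + δ)μ, so δ = 712/524.948 − 1 = 0.3563248…
Then the exponent is δ²μ/(2 + δ) = (712 − μ)² / (μ·(2 + δ)) = 28.286113.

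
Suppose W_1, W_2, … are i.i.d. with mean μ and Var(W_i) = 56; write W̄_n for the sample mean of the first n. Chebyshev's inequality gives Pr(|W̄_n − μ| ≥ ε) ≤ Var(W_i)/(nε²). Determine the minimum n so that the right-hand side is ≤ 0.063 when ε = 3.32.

81

Require 56/(n·3.32²) ≤ 0.063, i.e. n ≥ 56/(0.063·3.32²) = 80.644.
The smallest integer n is 81.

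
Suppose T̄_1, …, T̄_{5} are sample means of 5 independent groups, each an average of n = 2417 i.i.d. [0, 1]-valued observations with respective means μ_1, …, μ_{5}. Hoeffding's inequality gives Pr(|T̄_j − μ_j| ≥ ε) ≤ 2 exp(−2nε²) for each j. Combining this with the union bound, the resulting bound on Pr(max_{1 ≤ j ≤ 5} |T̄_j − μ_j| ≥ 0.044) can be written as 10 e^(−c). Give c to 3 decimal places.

9.359

Union bound over the 5 events: Pr(max_{1 ≤ j ≤ 5} |T̄_j − μ_j| ≥ 0.044) ≤ 5·2·exp(−2nε²) = 10 exp(−2·2417·0.044²).
So c = 2·2417·0.044² = 9.3586.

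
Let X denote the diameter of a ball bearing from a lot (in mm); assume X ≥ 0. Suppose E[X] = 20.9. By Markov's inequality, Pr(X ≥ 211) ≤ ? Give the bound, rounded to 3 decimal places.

0.099

Markov's inequality: for a non-negative random variable, Pr(X ≥ a) ≤ E[X]/a.
Here E[X] = 20.9 and a = 211, so the bound is 20.9/211 = 0.0991.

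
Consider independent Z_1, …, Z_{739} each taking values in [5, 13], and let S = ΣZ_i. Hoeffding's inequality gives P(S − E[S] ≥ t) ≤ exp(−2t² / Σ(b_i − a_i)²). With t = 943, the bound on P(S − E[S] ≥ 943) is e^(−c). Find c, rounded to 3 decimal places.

Σ(b_i − a_i)² = 739·(8)² = 47296.
c = 2t²/47296 = 2·943²/47296 = 37.6036.

37.604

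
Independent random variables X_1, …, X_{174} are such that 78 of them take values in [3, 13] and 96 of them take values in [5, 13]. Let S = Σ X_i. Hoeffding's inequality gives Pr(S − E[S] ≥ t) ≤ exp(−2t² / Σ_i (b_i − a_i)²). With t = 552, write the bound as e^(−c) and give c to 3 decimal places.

43.704

Σ(b_i − a_i)² = 78·10² + 96·8² = 13944.
c = 2t² / 13944 = 2·552² / 13944 = 43.7040.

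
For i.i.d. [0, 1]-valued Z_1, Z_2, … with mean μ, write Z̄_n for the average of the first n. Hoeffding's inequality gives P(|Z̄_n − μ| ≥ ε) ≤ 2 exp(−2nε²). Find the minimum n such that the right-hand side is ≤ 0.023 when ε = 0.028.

Require 2·exp(−2nε²) ≤ 0.023, i.e. 2nε² ≥ ln(2/0.023) = 4.465408.
So n ≥ 4.465408 / (2·0.028²) = 2847.837.
The smallest integer n is 2848.

2848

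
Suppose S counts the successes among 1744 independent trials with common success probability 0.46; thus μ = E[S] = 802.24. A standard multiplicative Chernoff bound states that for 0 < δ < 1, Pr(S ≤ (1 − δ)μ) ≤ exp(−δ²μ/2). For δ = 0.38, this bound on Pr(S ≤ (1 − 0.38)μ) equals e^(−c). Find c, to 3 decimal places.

57.922

c = δ²μ/2 = 0.38²·802.24/2 = 57.9217.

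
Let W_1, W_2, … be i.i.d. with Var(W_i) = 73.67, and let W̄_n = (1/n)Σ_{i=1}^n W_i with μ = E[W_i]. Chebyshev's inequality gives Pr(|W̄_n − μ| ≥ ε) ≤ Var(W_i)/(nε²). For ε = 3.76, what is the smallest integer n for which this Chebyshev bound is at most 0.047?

Require 73.67/(n·3.76²) ≤ 0.047, i.e. n ≥ 73.67/(0.047·3.76²) = 110.871.
The smallest integer n is 111.

111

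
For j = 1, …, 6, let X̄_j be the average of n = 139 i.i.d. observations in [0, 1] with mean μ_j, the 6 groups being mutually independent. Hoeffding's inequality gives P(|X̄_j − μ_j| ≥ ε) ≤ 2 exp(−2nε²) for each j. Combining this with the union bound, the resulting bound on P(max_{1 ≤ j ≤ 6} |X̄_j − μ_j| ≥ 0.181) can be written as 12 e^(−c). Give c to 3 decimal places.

9.108

Union bound over the 6 events: P(max_{1 ≤ j ≤ 6} |X̄_j − μ_j| ≥ 0.181) ≤ 6·2·exp(−2nε²) = 12 exp(−2·139·0.181²).
So c = 2·139·0.181² = 9.1076.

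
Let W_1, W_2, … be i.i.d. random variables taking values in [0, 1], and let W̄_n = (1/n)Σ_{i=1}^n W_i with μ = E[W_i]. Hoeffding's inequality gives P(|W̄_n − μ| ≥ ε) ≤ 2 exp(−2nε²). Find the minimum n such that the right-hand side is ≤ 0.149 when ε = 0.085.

Require 2·exp(−2nε²) ≤ 0.149, i.e. 2nε² ≥ ln(2/0.149) = 2.596956.
So n ≥ 2.596956 / (2·0.085²) = 179.720.
The smallest integer n is 180.

180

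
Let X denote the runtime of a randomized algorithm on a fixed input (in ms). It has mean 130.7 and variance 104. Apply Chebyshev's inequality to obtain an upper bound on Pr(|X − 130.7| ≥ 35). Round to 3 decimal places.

0.085

Chebyshev: Pr(|X − μ| ≥ t) ≤ Var(X)/t².
Bound = 104 / 1225 = 0.0849.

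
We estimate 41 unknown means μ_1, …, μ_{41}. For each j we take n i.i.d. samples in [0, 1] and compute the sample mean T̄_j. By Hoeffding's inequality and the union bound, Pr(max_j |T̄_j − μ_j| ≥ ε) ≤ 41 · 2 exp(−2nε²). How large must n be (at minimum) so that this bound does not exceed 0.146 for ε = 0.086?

Need 2·41·exp(−2nε²) ≤ 0.146, i.e. exp(−2nε²) ≤ 0.146/82.
So 2nε² ≥ ln(82/0.146) = 6.330868.
Hence n ≥ 6.330868/(2·0.086²) = 427.993.
The smallest integer n is 428.

428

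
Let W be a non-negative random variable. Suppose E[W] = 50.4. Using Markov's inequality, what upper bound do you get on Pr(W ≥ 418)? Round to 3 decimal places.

Markov's inequality: for a non-negative random variable, Pr(W ≥ a) ≤ E[W]/a.
Here E[W] = 50.4 and a = 418, so the bound is 50.4/418 = 0.1206.

0.121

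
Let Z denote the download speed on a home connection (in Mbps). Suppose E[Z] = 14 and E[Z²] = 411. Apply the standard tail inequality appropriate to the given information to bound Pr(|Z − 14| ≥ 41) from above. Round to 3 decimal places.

The first two moments determine the variance, so Chebyshev's inequality is the sharpest standard bound available.
Var(Z) = E[Z²] − (E[Z])² = 411 − 196 = 215.
Chebyshev's inequality: Pr(|Z − μ| ≥ t) ≤ Var(Z)/t² = 215/1681 = 0.1279.

0.128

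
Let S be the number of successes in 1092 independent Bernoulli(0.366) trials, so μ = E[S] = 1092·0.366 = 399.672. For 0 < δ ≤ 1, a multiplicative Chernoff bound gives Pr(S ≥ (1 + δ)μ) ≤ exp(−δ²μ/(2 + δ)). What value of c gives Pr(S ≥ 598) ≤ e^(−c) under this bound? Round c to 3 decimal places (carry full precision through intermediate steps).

Write 598 = (1 + δ)μ, so δ = 598/399.672 − 1 = 0.4962269…
Then the exponent is δ²μ/(2 + δ) = (598 − μ)² / (μ·(2 + δ)) = 39.425779.

39.426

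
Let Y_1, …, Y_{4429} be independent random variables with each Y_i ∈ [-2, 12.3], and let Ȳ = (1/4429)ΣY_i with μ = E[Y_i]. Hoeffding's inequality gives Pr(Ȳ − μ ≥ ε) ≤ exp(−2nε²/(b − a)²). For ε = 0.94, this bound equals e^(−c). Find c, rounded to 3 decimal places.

38.275

c = 2nε²/(b − a)² = 2·4429·0.94² / 14.3² = 38.2754.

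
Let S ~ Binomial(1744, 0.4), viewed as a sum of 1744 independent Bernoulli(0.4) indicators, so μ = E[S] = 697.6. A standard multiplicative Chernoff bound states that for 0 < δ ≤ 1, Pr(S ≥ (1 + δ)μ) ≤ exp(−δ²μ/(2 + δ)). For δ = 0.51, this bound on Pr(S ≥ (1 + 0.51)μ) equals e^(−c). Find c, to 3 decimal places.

c = δ²μ/(2 + δ) = 0.51²·697.6/(2 + 0.51) = 72.2891.

72.289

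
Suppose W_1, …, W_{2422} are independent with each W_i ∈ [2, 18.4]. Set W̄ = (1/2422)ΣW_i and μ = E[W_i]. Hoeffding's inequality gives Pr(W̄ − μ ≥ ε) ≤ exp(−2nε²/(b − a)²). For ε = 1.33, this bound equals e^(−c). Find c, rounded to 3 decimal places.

c = 2nε²/(b − a)² = 2·2422·1.33² / 16.4² = 31.8581.

31.858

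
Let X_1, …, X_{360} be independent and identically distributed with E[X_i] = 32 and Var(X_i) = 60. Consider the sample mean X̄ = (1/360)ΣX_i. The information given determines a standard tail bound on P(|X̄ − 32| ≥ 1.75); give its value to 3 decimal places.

With mean and variance of each term known, Chebyshev's inequality bounds the deviation of the sum (or sample mean).
Var(X̄) = Var(X_i)/n = 60/360 = 0.16667.
Chebyshev: P(|X̄ − 32| ≥ 1.75) ≤ Var(X̄)/(1.75)² = 60/(360·1.75²) = 0.0544.

0.054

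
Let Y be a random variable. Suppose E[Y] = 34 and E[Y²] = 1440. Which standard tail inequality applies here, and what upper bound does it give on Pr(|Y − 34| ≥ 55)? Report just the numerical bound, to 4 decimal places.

The first two moments determine the variance, so Chebyshev's inequality is the sharpest standard bound available.
Var(Y) = E[Y²] − (E[Y])² = 1440 − 1156 = 284.
Chebyshev's inequality: Pr(|Y − μ| ≥ t) ≤ Var(Y)/t² = 284/3025 = 0.0939.

0.0939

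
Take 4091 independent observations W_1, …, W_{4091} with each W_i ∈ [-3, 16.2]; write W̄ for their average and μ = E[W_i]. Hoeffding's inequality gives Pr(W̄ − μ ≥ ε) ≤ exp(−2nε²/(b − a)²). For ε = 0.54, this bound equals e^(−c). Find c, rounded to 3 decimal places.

c = 2nε²/(b − a)² = 2·4091·0.54² / 19.2² = 6.4721.

6.472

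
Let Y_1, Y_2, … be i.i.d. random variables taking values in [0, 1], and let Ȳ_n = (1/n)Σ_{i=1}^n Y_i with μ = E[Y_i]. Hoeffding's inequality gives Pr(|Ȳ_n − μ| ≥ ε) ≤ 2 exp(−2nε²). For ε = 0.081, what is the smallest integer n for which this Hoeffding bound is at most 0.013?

Require 2·exp(−2nε²) ≤ 0.013, i.e. 2nε² ≥ ln(2/0.013) = 5.035953.
So n ≥ 5.035953 / (2·0.081²) = 383.779.
The smallest integer n is 384.

384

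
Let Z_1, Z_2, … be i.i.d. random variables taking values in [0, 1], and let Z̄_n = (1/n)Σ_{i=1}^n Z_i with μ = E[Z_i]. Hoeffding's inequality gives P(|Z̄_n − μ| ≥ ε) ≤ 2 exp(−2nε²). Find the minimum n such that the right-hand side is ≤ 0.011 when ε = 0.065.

616

Require 2·exp(−2nε²) ≤ 0.011, i.e. 2nε² ≥ ln(2/0.011) = 5.203007.
So n ≥ 5.203007 / (2·0.065²) = 615.740.
The smallest integer n is 616.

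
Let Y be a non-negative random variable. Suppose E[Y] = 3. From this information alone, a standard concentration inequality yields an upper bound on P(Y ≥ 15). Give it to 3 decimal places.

Only the mean of a non-negative variable is known, so Markov's inequality is the applicable tail bound.
Markov's inequality: for a non-negative random variable, P(Y ≥ a) ≤ E[Y]/a.
Here E[Y] = 3 and a = 15, so the bound is 3/15 = 0.2000.

0.200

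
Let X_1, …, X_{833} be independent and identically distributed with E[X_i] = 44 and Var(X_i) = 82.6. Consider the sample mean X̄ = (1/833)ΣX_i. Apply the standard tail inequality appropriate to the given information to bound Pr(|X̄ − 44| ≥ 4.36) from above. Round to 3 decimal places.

0.005

With mean and variance of each term known, Chebyshev's inequality bounds the deviation of the sum (or sample mean).
Var(X̄) = Var(X_i)/n = 82.6/833 = 0.09916.
Chebyshev: Pr(|X̄ − 44| ≥ 4.36) ≤ Var(X̄)/(4.36)² = 82.6/(833·4.36²) = 0.0052.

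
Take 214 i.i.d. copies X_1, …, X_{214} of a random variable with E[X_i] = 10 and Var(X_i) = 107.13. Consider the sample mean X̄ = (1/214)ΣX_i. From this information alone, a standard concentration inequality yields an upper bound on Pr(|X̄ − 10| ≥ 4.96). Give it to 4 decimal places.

With mean and variance of each term known, Chebyshev's inequality bounds the deviation of the sum (or sample mean).
Var(X̄) = Var(X_i)/n = 107.13/214 = 0.50061.
Chebyshev: Pr(|X̄ − 10| ≥ 4.96) ≤ Var(X̄)/(4.96)² = 107.13/(214·4.96²) = 0.0203.

0.0203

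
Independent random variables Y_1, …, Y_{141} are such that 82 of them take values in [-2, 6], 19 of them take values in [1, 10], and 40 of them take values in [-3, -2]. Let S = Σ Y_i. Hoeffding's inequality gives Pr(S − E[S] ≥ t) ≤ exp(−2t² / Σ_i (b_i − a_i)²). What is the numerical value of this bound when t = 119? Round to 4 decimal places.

Σ(b_i − a_i)² = 82·8² + 19·9² + 40·1² = 6827.
Exponent = 2·119² / 6827 = 4.14853.
Bound = exp(−4.14853) = 0.01579.

0.0158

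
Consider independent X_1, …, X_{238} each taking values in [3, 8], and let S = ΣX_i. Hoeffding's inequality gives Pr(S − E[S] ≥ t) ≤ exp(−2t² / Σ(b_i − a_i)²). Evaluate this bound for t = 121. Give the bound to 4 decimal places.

Σ(b_i − a_i)² = 238·(5)² = 5950.
Exponent = 2·121²/5950 = 4.9213.
Bound = exp(−4.9213) = 0.00729.

0.0073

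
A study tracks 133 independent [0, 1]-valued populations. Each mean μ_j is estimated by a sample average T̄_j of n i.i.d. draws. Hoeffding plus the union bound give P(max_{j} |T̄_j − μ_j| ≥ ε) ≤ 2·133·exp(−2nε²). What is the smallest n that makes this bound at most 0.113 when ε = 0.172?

Need 2·133·exp(−2nε²) ≤ 0.113, i.e. exp(−2nε²) ≤ 0.113/266.
So 2nε² ≥ ln(266/0.113) = 7.763864.
Hence n ≥ 7.763864/(2·0.172²) = 131.217.
The smallest integer n is 132.

132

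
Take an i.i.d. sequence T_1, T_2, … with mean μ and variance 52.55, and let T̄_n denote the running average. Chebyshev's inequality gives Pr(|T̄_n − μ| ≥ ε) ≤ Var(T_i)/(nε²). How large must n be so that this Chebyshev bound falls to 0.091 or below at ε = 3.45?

49

Require 52.55/(n·3.45²) ≤ 0.091, i.e. n ≥ 52.55/(0.091·3.45²) = 48.517.
The smallest integer n is 49.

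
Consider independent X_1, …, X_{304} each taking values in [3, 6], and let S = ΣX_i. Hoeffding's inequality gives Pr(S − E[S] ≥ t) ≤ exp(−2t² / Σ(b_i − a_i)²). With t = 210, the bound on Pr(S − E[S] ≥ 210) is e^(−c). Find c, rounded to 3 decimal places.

Σ(b_i − a_i)² = 304·(3)² = 2736.
c = 2t²/2736 = 2·210²/2736 = 32.2368.

32.237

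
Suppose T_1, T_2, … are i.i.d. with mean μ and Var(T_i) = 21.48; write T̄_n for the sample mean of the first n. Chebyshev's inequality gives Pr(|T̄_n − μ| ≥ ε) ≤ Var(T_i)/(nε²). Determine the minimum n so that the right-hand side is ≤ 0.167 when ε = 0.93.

Require 21.48/(n·0.93²) ≤ 0.167, i.e. n ≥ 21.48/(0.167·0.93²) = 148.714.
The smallest integer n is 149.

149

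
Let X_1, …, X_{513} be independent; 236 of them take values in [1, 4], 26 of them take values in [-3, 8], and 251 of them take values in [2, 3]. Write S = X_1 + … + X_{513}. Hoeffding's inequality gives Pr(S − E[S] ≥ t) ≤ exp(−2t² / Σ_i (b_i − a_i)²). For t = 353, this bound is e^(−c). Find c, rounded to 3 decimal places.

Σ(b_i − a_i)² = 236·3² + 26·11² + 251·1² = 5521.
c = 2t² / 5521 = 2·353² / 5521 = 45.1400.

45.140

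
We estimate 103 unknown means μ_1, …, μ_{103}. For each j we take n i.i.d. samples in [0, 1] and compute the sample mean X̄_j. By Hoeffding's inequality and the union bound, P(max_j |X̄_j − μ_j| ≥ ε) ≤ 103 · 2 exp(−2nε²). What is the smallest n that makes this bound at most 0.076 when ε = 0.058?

Need 2·103·exp(−2nε²) ≤ 0.076, i.e. exp(−2nε²) ≤ 0.076/206.
So 2nε² ≥ ln(206/0.076) = 7.904898.
Hence n ≥ 7.904898/(2·0.058²) = 1174.925.
The smallest integer n is 1175.

1175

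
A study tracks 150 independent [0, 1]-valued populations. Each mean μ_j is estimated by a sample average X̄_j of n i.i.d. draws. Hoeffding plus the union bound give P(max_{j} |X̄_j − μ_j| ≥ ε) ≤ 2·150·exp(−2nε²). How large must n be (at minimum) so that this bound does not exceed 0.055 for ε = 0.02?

10756

Need 2·150·exp(−2nε²) ≤ 0.055, i.e. exp(−2nε²) ≤ 0.055/300.
So 2nε² ≥ ln(300/0.055) = 8.604205.
Hence n ≥ 8.604205/(2·0.02²) = 10755.256.
The smallest integer n is 10756.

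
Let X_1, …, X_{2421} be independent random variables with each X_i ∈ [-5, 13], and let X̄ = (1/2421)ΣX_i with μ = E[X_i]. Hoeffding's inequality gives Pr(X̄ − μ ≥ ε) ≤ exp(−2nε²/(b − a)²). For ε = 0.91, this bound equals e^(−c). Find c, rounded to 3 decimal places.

12.375

c = 2nε²/(b − a)² = 2·2421·0.91² / 18² = 12.3755.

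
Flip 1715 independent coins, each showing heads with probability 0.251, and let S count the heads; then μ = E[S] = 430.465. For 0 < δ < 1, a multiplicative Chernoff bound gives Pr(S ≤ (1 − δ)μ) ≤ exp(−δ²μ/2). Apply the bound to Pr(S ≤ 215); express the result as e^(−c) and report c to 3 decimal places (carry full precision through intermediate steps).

53.924

Write 215 = (1 − δ)μ, so δ = 1 − 215/430.465 = 0.5005401…
Then the exponent is δ²μ/2 = (μ − 215)²/(2μ) = 53.924438.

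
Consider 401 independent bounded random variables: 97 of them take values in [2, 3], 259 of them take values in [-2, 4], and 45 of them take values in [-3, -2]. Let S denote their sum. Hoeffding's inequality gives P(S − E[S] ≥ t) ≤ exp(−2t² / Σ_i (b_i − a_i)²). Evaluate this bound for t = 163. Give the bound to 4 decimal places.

0.0036

Σ(b_i − a_i)² = 97·1² + 259·6² + 45·1² = 9466.
Exponent = 2·163² / 9466 = 5.61356.
Bound = exp(−5.61356) = 0.00365.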